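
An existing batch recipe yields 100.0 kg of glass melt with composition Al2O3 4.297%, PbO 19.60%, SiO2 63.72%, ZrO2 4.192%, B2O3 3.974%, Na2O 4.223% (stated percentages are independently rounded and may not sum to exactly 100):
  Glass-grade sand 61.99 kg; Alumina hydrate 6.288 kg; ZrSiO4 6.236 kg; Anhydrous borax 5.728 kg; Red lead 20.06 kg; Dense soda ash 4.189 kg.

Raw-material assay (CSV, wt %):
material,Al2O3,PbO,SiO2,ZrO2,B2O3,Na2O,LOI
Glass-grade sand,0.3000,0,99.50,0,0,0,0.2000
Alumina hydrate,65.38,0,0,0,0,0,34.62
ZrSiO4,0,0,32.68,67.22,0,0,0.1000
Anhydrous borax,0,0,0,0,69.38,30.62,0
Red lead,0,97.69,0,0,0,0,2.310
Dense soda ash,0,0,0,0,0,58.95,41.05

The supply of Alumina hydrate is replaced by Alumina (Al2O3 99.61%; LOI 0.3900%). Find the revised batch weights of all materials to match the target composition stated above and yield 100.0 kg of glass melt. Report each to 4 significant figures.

Every computation maintains full float precision at all times. Working values are printed, rounded to 4 significant figures, in the printout. Each reported number is rounded just once; all derived quantities are rebuilt from the batch weights per 100.0 kg of glass in full float precision (the six compositions, ignition loss, net glass mass, totals, the yield), exactly as printed in the problem or the answer.
Oxide mass targets, per 100.0 kg glass melt:
  Al2O3: 4.297% × 100.0 = 4.297 kg
  PbO: 19.60% × 100.0 = 19.60 kg
  SiO2: 63.72% × 100.0 = 63.72 kg
  ZrO2: 4.192% × 100.0 = 4.192 kg
  B2O3: 3.974% × 100.0 = 3.974 kg
  Na2O: 4.223% × 100.0 = 4.223 kg
Balance tally, oxide-wise, from the weights as reported, for the quoted basis mass (each sum matches its target mass up to rounding of the answer):
  Al2O3: 61.99·0.003000 + 4.127·0.9961 = 4.297 kg (target 4.297 kg)
  PbO: 20.06·0.9769 = 19.60 kg (target 19.60 kg)
  SiO2: 61.99·0.9950 + 6.236·0.3268 = 63.72 kg (target 63.72 kg)
  ZrO2: 6.236·0.6722 = 4.192 kg (target 4.192 kg)
  B2O3: 5.728·0.6938 = 3.974 kg (target 3.974 kg)
  Na2O: 5.728·0.3062 + 4.189·0.5895 = 4.223 kg (target 4.223 kg)
Glass-mass sanity pass: total batch − LOI = 100.0 kg (the targets, summed, come to 100.0 kg; against the stated basis, 100.0 kg — any gap is answer rounding).
Batch grand total — Σ batch = 102.3 kg; LOI removed, Σ of batch·LOI: 2.329 kg; the yield ratio, glass ÷ batch: 97.72%.

Revised batch per 100.0 kg glass melt:
  Glass-grade sand: 61.99 kg
  Alumina: 4.127 kg
  ZrSiO4: 6.236 kg
  Anhydrous borax: 5.728 kg
  Red lead: 20.06 kg
  Dense soda ash: 4.189 kg
Total batch = 102.3 kg; LOI loss = 2.329 kg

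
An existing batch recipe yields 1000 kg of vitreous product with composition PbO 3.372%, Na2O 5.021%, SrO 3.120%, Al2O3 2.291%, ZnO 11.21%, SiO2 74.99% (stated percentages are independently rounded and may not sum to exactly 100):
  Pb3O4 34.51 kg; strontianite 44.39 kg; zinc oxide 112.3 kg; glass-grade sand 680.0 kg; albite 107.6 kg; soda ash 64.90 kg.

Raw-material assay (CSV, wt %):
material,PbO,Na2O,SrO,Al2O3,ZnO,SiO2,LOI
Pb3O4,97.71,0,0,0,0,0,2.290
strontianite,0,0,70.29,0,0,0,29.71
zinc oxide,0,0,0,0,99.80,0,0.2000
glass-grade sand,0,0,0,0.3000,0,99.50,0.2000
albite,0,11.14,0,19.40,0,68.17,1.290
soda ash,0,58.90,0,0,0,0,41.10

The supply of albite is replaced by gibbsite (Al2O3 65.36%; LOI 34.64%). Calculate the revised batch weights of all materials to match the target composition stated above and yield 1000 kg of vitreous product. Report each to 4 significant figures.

Revised batch per 1000 kg vitreous product:
  Pb3O4: 34.51 kg
  strontianite: 44.39 kg
  zinc oxide: 112.3 kg
  glass-grade sand: 753.7 kg
  gibbsite: 31.59 kg
  soda ash: 85.25 kg
Total batch = 1062 kg; LOI loss = 61.69 kg

All arithmetic keeps exact precision at all times; the intermediate values are rounded off to 4 significant figures when quoted; each reported number carries a single rounding. The derived quantities are carried starting from the weights for 1000 kg of glass in full float precision (six oxide percentages, yield, totals, glass mass, ignition loss) exactly as shown in either problem or answer.
Oxide-by-oxide targets in 1000 kg vitreous product:
  PbO: 3.372% × 1000 = 33.72 kg
  Na2O: 5.021% × 1000 = 50.21 kg
  SrO: 3.120% × 1000 = 31.20 kg
  Al2O3: 2.291% × 1000 = 22.91 kg
  ZnO: 11.21% × 1000 = 112.1 kg
  SiO2: 74.99% × 1000 = 749.9 kg
Per-oxide balance check applying the batch weights above, versus the basis set out (target by target, the sums agree net of answer rounding effects):
  PbO: 34.51·0.9771 = 33.72 kg (target 33.72 kg)
  Na2O: 85.25·0.5890 = 50.21 kg (target 50.21 kg)
  SrO: 44.39·0.7029 = 31.20 kg (target 31.20 kg)
  Al2O3: 753.7·0.003000 + 31.59·0.6536 = 22.91 kg (target 22.91 kg)
  ZnO: 112.3·0.9980 = 112.1 kg (target 112.1 kg)
  SiO2: 753.7·0.9950 = 749.9 kg (target 749.9 kg)
Glass-mass closure: Σ batch − LOI loss = 1000 kg (the targets, summed, come to 1000 kg; versus the stated basis of 1000 kg — deltas are rounding alone).
Total batch = Σ batch = 1062 kg; LOI removed, Σ of batch·LOI: 61.69 kg; glass ÷ batch gives a yield of 94.19%.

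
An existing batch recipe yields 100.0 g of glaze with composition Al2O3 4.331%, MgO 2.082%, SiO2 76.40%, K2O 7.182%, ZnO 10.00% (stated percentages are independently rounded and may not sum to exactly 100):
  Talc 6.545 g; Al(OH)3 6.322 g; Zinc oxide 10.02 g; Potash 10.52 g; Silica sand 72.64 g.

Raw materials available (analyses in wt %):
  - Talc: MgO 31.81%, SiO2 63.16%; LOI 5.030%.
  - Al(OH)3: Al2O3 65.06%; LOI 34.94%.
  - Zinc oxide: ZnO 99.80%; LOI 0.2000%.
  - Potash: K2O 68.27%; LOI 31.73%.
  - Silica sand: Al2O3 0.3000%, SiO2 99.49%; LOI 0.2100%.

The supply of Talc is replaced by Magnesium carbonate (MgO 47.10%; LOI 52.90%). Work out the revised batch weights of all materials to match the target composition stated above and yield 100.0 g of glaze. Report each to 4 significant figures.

Working values are displayed rounded off to 4 significant figures in the working. All arithmetic maintains full precision at every stage; every reported figure is rounded just once. Derived quantities are recomputed in exact precision (net glass mass, five oxide percentages, ignition loss, the yield, the totals) from the weighed amounts at 100.0 g of glass, precisely as stated by question or answer.
Oxide mass targets, per 100.0 g glaze:
  Al2O3: 4.331% × 100.0 = 4.331 g
  MgO: 2.082% × 100.0 = 2.082 g
  SiO2: 76.40% × 100.0 = 76.40 g
  K2O: 7.182% × 100.0 = 7.182 g
  ZnO: 10.00% × 100.0 = 10.00 g
Oxide-by-oxide audit working from each reported weight, versus the basis set out (each sum matches its target mass within answer rounding):
  Al2O3: 6.303·0.6506 + 76.79·0.003000 = 4.331 g (target 4.331 g)
  MgO: 4.420·0.4710 = 2.082 g (target 2.082 g)
  SiO2: 76.79·0.9949 = 76.40 g (target 76.40 g)
  K2O: 10.52·0.6827 = 7.182 g (target 7.182 g)
  ZnO: 10.02·0.9980 = 10.00 g (target 10.00 g)
The glass-mass cross-check: batch total minus LOI = 99.99 g (summing oxide targets gives 100.0 g; against the stated basis, 100.0 g — rounding explains the deltas).
Batch grand total — Σ batch = 108.1 g; LOI loss = Σ batch·LOI = 8.060 g; yield, glass over the total, = 92.54%.

Revised batch per 100.0 g glaze:
  Magnesium carbonate: 4.420 g
  Al(OH)3: 6.303 g
  Zinc oxide: 10.02 g
  Potash: 10.52 g
  Silica sand: 76.79 g
Total batch = 108.1 g; LOI loss = 8.060 g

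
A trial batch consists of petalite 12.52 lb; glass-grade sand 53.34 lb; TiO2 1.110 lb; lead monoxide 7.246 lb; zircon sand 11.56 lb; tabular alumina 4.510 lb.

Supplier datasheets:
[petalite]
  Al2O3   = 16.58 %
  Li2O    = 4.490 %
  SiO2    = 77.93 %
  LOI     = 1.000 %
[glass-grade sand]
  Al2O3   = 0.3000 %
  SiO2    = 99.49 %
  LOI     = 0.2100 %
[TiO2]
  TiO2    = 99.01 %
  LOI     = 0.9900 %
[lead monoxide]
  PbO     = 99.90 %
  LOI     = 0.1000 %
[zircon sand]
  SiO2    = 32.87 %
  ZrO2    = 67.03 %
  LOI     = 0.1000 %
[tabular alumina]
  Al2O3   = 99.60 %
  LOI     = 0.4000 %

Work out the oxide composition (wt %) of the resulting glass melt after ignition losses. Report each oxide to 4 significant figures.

The whole derivation carries full float precision through every step; intermediates appear with 4-significant-figure rounding at each printed step. Exactly one rounding lands on every reported number; derived quantities, which include yield, glass mass, ignition loss, totals, the six compositions, are re-derived at exact precision, precisely as stated by question or answer, from the batch weights for 90.00 lb of glass.
Oxide-by-oxide delivered mass:
  TiO2: 1.110·0.9901 = 1.099 lb
  Al2O3: 12.52·0.1658 + 53.34·0.003000 + 4.510·0.9960 = 6.728 lb
  Li2O: 12.52·0.04490 = 0.5621 lb
  SiO2: 12.52·0.7793 + 53.34·0.9949 + 11.56·0.3287 = 66.62 lb
  PbO: 7.246·0.9990 = 7.239 lb
  ZrO2: 11.56·0.6703 = 7.749 lb
LOI: 12.52·0.01000 + 53.34·0.002100 + 1.110·0.009900 + 7.246·0.001000 + 11.56·0.001000 + 4.510·0.004000 = 0.2850 lb
batch − LOI leaves glass = 90.29 − 0.2850 = 90.00 lb (consistent with Σ oxide mass)
wt % = 100 × oxide mass / glass mass

Glass mass = 90.00 lb (batch 90.29 − LOI 0.2850).
Composition: TiO2 1.221%, Al2O3 7.475%, Li2O 0.6246%, SiO2 74.03%, PbO 8.043%, ZrO2 8.610%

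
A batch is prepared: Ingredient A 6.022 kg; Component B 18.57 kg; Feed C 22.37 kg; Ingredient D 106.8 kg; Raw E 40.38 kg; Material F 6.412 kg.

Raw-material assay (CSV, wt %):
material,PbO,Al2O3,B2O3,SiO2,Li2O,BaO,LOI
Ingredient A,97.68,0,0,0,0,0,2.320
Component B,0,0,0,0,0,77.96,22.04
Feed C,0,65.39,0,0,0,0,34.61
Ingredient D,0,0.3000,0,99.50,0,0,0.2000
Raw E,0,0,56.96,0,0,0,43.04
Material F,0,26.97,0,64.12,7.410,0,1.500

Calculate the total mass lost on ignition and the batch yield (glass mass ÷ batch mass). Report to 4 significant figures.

Working values are printed rounded off to 4 significant digits within the worked lines — the whole derivation runs at full precision in all steps — every reported value carries a single rounding. Derived quantities, which include the yield, totals, net glass mass, the six compositions, LOI, are re-derived in full float precision, as written in question or answer, starting from the weights for 170.9 kg of glass.
Material-by-material LOI:
  Ingredient A: 6.022 × 0.02320 = 0.1397 kg
  Component B: 18.57 × 0.2204 = 4.093 kg
  Feed C: 22.37 × 0.3461 = 7.742 kg
  Ingredient D: 106.8 × 0.002000 = 0.2136 kg
  Raw E: 40.38 × 0.4304 = 17.38 kg
  Material F: 6.412 × 0.01500 = 0.09618 kg
Total LOI = 29.66 kg
Glass = batch − LOI = 200.6 − 29.66 = 170.9 kg

LOI loss = 29.66 kg; glass = 170.9 kg; yield = 85.21%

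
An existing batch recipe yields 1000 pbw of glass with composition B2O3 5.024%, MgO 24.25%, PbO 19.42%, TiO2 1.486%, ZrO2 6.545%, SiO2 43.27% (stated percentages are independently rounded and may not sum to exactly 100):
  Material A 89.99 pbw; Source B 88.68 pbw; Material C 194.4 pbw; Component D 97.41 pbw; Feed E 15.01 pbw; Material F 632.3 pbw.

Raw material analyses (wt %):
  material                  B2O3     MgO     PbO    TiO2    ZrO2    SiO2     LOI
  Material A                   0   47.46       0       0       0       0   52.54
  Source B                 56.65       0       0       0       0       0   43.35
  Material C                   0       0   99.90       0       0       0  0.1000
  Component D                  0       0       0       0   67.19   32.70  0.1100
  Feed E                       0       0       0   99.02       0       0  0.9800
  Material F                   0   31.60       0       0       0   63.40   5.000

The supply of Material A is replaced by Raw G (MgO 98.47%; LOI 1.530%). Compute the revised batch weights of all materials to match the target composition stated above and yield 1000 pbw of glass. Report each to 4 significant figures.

Revised batch per 1000 pbw glass:
  Raw G: 43.37 pbw
  Source B: 88.68 pbw
  Material C: 194.4 pbw
  Component D: 97.41 pbw
  Feed E: 15.01 pbw
  Material F: 632.3 pbw
Total batch = 1071 pbw; LOI loss = 71.17 pbw

The working math carries full precision through the solve — intermediates are displayed, rounded to 4 significant digits, at each printed step — each reported figure is rounded only once — all derived quantities (the six compositions, ignition loss, the totals, yield, net glass mass) are recomputed in exact precision from the weighed amounts for 1000 pbw of glass, as given in question or answer.
Target masses of each oxide per 1000 pbw glass:
  B2O3: 5.024% × 1000 = 50.24 pbw
  MgO: 24.25% × 1000 = 242.5 pbw
  PbO: 19.42% × 1000 = 194.2 pbw
  TiO2: 1.486% × 1000 = 14.86 pbw
  ZrO2: 6.545% × 1000 = 65.45 pbw
  SiO2: 43.27% × 1000 = 432.7 pbw
Mass-balance tally per oxide from the weights as reported, per the basis as stated (delivered sums recover each target modulo rounding of the values):
  B2O3: 88.68·0.5665 = 50.24 pbw (target 50.24 pbw)
  MgO: 43.37·0.9847 + 632.3·0.3160 = 242.5 pbw (target 242.5 pbw)
  PbO: 194.4·0.9990 = 194.2 pbw (target 194.2 pbw)
  TiO2: 15.01·0.9902 = 14.86 pbw (target 14.86 pbw)
  ZrO2: 97.41·0.6719 = 65.45 pbw (target 65.45 pbw)
  SiO2: 97.41·0.3270 + 632.3·0.6340 = 432.7 pbw (target 432.7 pbw)
Glass-mass bookkeeping: total charge less LOI = 1000 pbw (oxide target masses add up to 1000 pbw; the stated basis being 1000 pbw — differing by rounding only).
Whole-batch sum: Σ batch = 1071 pbw; LOI removed, Σ of batch·LOI: 71.17 pbw; the yield ratio, glass ÷ batch: 93.36%.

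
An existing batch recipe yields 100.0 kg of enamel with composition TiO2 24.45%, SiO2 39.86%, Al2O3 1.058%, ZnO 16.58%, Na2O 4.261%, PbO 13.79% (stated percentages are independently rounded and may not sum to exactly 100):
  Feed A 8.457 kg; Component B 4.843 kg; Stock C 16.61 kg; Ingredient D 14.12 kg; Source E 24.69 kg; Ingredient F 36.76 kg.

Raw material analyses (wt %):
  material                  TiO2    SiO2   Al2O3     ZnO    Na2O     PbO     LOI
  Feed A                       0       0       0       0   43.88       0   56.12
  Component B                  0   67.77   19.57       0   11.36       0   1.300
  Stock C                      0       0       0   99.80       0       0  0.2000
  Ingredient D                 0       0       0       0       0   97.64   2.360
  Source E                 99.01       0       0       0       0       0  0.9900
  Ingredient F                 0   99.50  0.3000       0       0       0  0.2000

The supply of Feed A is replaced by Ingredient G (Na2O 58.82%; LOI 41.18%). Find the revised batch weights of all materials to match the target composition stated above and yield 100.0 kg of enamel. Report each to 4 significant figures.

Revised batch per 100.0 kg enamel:
  Ingredient G: 6.309 kg
  Component B: 4.843 kg
  Stock C: 16.61 kg
  Ingredient D: 14.12 kg
  Source E: 24.69 kg
  Ingredient F: 36.76 kg
Total batch = 103.3 kg; LOI loss = 3.345 kg

All arithmetic keeps full precision at every stage — values along the way are printed rounded off to 4 significant digits when written out; every reported result takes just one rounding — the derived quantities, including yield, glass mass, the totals, LOI, six oxide percentages, are rebuilt from the batch weights per 100.0 kg of glass in exact precision exactly as printed in question or answer.
Oxide mass targets, per 100.0 kg enamel:
  TiO2: 24.45% × 100.0 = 24.45 kg
  SiO2: 39.86% × 100.0 = 39.86 kg
  Al2O3: 1.058% × 100.0 = 1.058 kg
  ZnO: 16.58% × 100.0 = 16.58 kg
  Na2O: 4.261% × 100.0 = 4.261 kg
  PbO: 13.79% × 100.0 = 13.79 kg
Oxide-by-oxide audit from the weights as reported, against the basis in use (each sum matches its target mass net of answer rounding effects):
  TiO2: 24.69·0.9901 = 24.45 kg (target 24.45 kg)
  SiO2: 4.843·0.6777 + 36.76·0.9950 = 39.86 kg (target 39.86 kg)
  Al2O3: 4.843·0.1957 + 36.76·0.003000 = 1.058 kg (target 1.058 kg)
  ZnO: 16.61·0.9980 = 16.58 kg (target 16.58 kg)
  Na2O: 6.309·0.5882 + 4.843·0.1136 = 4.261 kg (target 4.261 kg)
  PbO: 14.12·0.9764 = 13.79 kg (target 13.79 kg)
Glass mass check: total charge less LOI = 99.99 kg (oxide target masses add up to 100.0 kg; stated basis 100.0 kg — a pure rounding effect).
Summing the batch: Σ batch = 103.3 kg; LOI loss = Σ batch·LOI = 3.345 kg; glass ÷ batch gives a yield of 96.76%.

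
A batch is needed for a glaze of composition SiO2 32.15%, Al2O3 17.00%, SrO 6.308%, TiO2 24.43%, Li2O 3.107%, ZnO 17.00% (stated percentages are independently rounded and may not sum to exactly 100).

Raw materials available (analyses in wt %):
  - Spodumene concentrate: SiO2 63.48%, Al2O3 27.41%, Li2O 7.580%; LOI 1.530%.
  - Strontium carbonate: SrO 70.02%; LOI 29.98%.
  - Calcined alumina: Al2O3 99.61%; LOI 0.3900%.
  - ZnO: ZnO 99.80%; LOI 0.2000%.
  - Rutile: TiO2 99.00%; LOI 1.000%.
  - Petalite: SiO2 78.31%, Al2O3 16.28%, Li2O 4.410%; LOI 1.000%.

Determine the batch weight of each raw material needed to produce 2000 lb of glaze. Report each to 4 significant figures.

Rounding to four significant figures governs every in-between result as displayed. Every computation carries full float precision at each step; exactly one rounding is applied to every reported value; all derived quantities are rebuilt using the weight values for 2000 lb of glass in full precision (yield, totals, ignition loss, six oxide percentages, net glass mass), precisely as stated by either problem or answer.
Target oxide masses per 2000 lb glaze:
  SiO2: 32.15% × 2000 = 643.0 lb
  Al2O3: 17.00% × 2000 = 340.0 lb
  SrO: 6.308% × 2000 = 126.2 lb
  TiO2: 24.43% × 2000 = 488.6 lb
  Li2O: 3.107% × 2000 = 62.14 lb
  ZnO: 17.00% × 2000 = 340.0 lb
A balance pass over the oxides, with the batch weights as given, on the stated basis (sums match the target masses exact up to rounding of places):
  SiO2: 647.4·0.6348 + 296.3·0.7831 = 643.0 lb (target 643.0 lb)
  Al2O3: 647.4·0.2741 + 114.8·0.9961 + 296.3·0.1628 = 340.0 lb (target 340.0 lb)
  SrO: 180.2·0.7002 = 126.2 lb (target 126.2 lb)
  TiO2: 493.5·0.9900 = 488.6 lb (target 488.6 lb)
  Li2O: 647.4·0.07580 + 296.3·0.04410 = 62.14 lb (target 62.14 lb)
  ZnO: 340.7·0.9980 = 340.0 lb (target 340.0 lb)
Glass-mass sanity pass: the batch minus its LOI: 2000 lb (the Σ of target masses is 2000 lb; stated basis 2000 lb — a pure rounding effect).
Whole-batch sum: Σ batch = 2073 lb; LOI removed, Σ of batch·LOI: 72.96 lb; yield = glass ÷ total batch = 96.48%.

Batch per 2000 lb glaze:
  Spodumene concentrate: 647.4 lb
  Strontium carbonate: 180.2 lb
  Calcined alumina: 114.8 lb
  ZnO: 340.7 lb
  Rutile: 493.5 lb
  Petalite: 296.3 lb
Total batch = 2073 lb; LOI loss = 72.96 lb; yield = 96.48%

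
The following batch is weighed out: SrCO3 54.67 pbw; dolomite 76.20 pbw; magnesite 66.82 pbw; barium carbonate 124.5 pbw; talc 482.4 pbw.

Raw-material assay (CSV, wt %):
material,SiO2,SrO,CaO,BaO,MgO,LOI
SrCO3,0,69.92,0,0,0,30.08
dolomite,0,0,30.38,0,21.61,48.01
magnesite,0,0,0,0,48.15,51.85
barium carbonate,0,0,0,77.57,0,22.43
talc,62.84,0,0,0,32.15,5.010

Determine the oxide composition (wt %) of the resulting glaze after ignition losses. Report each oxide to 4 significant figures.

Intermediates are printed rounded to 4 significant digits when written out. Full precision is carried through every step — each reported result receives exactly one rounding. Derived quantities, including the five compositions, yield, LOI, glass mass, totals, are re-derived from the batch weights at 664.8 pbw of glass at full float precision, as quoted within the problem or answer text.
What the batch supplies per oxide:
  SiO2: 482.4·0.6284 = 303.1 pbw
  SrO: 54.67·0.6992 = 38.23 pbw
  CaO: 76.20·0.3038 = 23.15 pbw
  BaO: 124.5·0.7757 = 96.57 pbw
  MgO: 76.20·0.2161 + 66.82·0.4815 + 482.4·0.3215 = 203.7 pbw
LOI: 54.67·0.3008 + 76.20·0.4801 + 66.82·0.5185 + 124.5·0.2243 + 482.4·0.05010 = 139.8 pbw
batch − LOI leaves glass = 804.6 − 139.8 = 664.8 pbw (consistent with Σ oxide mass)
oxide / glass × 100 gives the wt %

Glass mass = 664.8 pbw (batch 804.6 − LOI 139.8).
Composition: SiO2 45.60%, SrO 5.750%, CaO 3.482%, BaO 14.53%, MgO 30.64%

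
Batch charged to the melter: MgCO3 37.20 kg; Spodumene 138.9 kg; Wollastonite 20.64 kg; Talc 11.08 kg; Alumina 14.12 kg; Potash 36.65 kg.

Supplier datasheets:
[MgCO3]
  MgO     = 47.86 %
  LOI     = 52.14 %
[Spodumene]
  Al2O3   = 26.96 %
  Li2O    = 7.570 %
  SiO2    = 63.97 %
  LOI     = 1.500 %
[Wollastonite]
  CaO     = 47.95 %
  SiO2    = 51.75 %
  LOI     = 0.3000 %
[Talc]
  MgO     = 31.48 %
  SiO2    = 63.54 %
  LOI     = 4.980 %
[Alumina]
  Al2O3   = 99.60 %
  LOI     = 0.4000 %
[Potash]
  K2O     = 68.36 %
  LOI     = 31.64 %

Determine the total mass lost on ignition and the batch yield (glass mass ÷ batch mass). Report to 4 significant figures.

LOI loss = 33.75 kg; glass = 224.8 kg; yield = 86.95%

All arithmetic maintains full float precision end to end; rounding to four significant digits governs every intermediate as printed. Each reported number takes a single rounding. All derived quantities (yield, the totals, glass mass, LOI, six oxide percentages) are re-derived at exact precision using the weight values per 224.8 kg of glass, as written in the problem or answer text.
Loss on ignition, line by line:
  MgCO3: 37.20 × 0.5214 = 19.40 kg
  Spodumene: 138.9 × 0.01500 = 2.083 kg
  Wollastonite: 20.64 × 0.003000 = 0.06192 kg
  Talc: 11.08 × 0.04980 = 0.5518 kg
  Alumina: 14.12 × 0.004000 = 0.05648 kg
  Potash: 36.65 × 0.3164 = 11.60 kg
Total LOI = 33.75 kg
Glass = batch − LOI = 258.6 − 33.75 = 224.8 kg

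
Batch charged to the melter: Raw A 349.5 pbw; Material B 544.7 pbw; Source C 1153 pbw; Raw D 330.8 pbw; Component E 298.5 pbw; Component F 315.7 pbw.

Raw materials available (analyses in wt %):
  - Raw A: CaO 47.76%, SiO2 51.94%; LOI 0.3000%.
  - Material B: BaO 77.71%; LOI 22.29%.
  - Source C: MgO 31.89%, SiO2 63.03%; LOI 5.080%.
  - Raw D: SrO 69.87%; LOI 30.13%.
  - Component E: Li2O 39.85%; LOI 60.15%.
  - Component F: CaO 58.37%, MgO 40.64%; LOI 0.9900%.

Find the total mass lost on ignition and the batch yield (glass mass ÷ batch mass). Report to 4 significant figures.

LOI loss = 463.4 pbw; glass = 2529 pbw; yield = 84.51%

Values along the way are shown, rounded to four significant figures, within the worked lines. The working math runs at exact precision through the solve; exactly one rounding is applied to every reported figure — all derived quantities are rebuilt at full float precision (the yield, the six compositions, ignition loss, totals, glass mass) from the weighed amounts on 2529 pbw of glass exactly as shown in either problem or answer.
LOI of each material in turn:
  Raw A: 349.5 × 0.003000 = 1.048 pbw
  Material B: 544.7 × 0.2229 = 121.4 pbw
  Source C: 1153 × 0.05080 = 58.57 pbw
  Raw D: 330.8 × 0.3013 = 99.67 pbw
  Component E: 298.5 × 0.6015 = 179.5 pbw
  Component F: 315.7 × 0.009900 = 3.125 pbw
Total LOI = 463.4 pbw
Glass = batch − LOI = 2992 − 463.4 = 2529 pbw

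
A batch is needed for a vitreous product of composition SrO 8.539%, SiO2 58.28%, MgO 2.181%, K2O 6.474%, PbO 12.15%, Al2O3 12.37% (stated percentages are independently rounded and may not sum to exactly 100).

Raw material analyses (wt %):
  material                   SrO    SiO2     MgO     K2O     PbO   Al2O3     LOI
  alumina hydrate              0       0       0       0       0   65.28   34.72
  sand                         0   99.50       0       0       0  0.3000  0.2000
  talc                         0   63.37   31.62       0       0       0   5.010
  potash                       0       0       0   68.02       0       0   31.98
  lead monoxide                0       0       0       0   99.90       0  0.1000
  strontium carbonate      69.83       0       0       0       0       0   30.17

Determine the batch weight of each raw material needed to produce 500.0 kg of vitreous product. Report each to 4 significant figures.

Batch per 500.0 kg vitreous product:
  alumina hydrate: 93.50 kg
  sand: 270.9 kg
  talc: 34.49 kg
  potash: 47.59 kg
  lead monoxide: 60.81 kg
  strontium carbonate: 61.14 kg
Total batch = 568.4 kg; LOI loss = 68.46 kg; yield = 87.96%

In-progress results are shown rounded to 4 significant digits when written out — the whole derivation keeps full precision at each step — every reported value carries a single rounding. Derived quantities, which include glass mass, ignition loss, six oxide percentages, yield, the totals, are computed at full precision, as written in the question or the answer, from the batch weights per 500.0 kg of glass.
Oxide mass targets, per 500.0 kg vitreous product:
  SrO: 8.539% × 500.0 = 42.70 kg
  SiO2: 58.28% × 500.0 = 291.4 kg
  MgO: 2.181% × 500.0 = 10.90 kg
  K2O: 6.474% × 500.0 = 32.37 kg
  PbO: 12.15% × 500.0 = 60.75 kg
  Al2O3: 12.37% × 500.0 = 61.85 kg
Balance tally, oxide-wise, given the weights on record, relative to the basis at hand (sums match the target masses net of answer rounding effects):
  SrO: 61.14·0.6983 = 42.69 kg (target 42.70 kg)
  SiO2: 270.9·0.9950 + 34.49·0.6337 = 291.4 kg (target 291.4 kg)
  MgO: 34.49·0.3162 = 10.91 kg (target 10.90 kg)
  K2O: 47.59·0.6802 = 32.37 kg (target 32.37 kg)
  PbO: 60.81·0.9990 = 60.75 kg (target 60.75 kg)
  Al2O3: 93.50·0.6528 + 270.9·0.003000 = 61.85 kg (target 61.85 kg)
The glass-mass cross-check: Σ batch − LOI loss = 500.0 kg (the Σ of target masses is 500.0 kg; against the stated basis, 500.0 kg — deltas are rounding alone).
Summing the batch: Σ batch = 568.4 kg; ignition loss, Σ(batch × LOI) = 68.46 kg; as yield: glass ÷ batch → 87.96%.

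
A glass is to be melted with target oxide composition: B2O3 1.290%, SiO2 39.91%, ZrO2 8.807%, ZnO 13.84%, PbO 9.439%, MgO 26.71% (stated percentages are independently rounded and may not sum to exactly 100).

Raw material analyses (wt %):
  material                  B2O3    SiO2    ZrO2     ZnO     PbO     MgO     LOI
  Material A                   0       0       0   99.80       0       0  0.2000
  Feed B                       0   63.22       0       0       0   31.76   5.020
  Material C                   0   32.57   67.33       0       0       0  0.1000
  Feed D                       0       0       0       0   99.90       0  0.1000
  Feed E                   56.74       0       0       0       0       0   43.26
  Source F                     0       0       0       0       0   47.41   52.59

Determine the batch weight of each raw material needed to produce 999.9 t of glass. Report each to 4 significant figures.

Batch per 999.9 t glass:
  Material A: 138.7 t
  Feed B: 563.8 t
  Material C: 130.8 t
  Feed D: 94.48 t
  Feed E: 22.73 t
  Source F: 185.6 t
Total batch = 1136 t; LOI loss = 136.2 t; yield = 88.01%

All arithmetic keeps full float precision through every step — mid-chain values are printed, rounded to 4 significant digits, alongside each step — every reported result is rounded a single time; all derived quantities, which include the six compositions, net glass mass, totals, the yield, ignition loss, are re-derived at exact precision, as they appear in the problem or answer text, using the weight values at 999.9 t of glass.
Target masses of each oxide per 999.9 t glass:
  B2O3: 1.290% × 999.9 = 12.90 t
  SiO2: 39.91% × 999.9 = 399.1 t
  ZrO2: 8.807% × 999.9 = 88.06 t
  ZnO: 13.84% × 999.9 = 138.4 t
  PbO: 9.439% × 999.9 = 94.38 t
  MgO: 26.71% × 999.9 = 267.1 t
Mass-balance tally per oxide with the batch weights as given, per the basis as stated (delivered sums recover each target given rounding of the digits):
  B2O3: 22.73·0.5674 = 12.90 t (target 12.90 t)
  SiO2: 563.8·0.6322 + 130.8·0.3257 = 399.0 t (target 399.1 t)
  ZrO2: 130.8·0.6733 = 88.07 t (target 88.06 t)
  ZnO: 138.7·0.9980 = 138.4 t (target 138.4 t)
  PbO: 94.48·0.9990 = 94.39 t (target 94.38 t)
  MgO: 563.8·0.3176 + 185.6·0.4741 = 267.1 t (target 267.1 t)
Auditing the glass mass value: the batch minus its LOI: 999.9 t (per-oxide target masses sum to 999.9 t; the stated basis being 999.9 t — deltas are rounding alone).
Whole-batch sum: Σ batch = 1136 t; Σ batch·LOI gives LOI loss = 136.2 t; the yield ratio, glass ÷ batch: 88.01%.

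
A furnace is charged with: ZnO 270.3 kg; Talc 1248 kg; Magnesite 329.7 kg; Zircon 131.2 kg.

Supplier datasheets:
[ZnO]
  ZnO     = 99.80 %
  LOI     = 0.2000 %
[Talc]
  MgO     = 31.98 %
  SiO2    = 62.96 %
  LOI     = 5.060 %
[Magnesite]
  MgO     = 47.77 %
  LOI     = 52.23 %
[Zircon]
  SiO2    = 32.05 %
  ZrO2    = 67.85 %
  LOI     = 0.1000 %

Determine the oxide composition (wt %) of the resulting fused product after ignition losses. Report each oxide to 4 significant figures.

Glass mass = 1743 kg (batch 1979 − LOI 236.0).
Composition: ZnO 15.48%, MgO 31.93%, SiO2 47.49%, ZrO2 5.107%

Intermediates are shown, rounded to 4 significant figures, between the steps — the whole derivation carries full precision through every step — every reported number takes exactly one rounding — the derived quantities, including glass mass, LOI, yield, totals, the four compositions, are re-derived from the batch weights per 1743 kg of glass in exact precision exactly as shown in question or answer.
What the batch supplies per oxide:
  ZnO: 270.3·0.9980 = 269.8 kg
  MgO: 1248·0.3198 + 329.7·0.4777 = 556.6 kg
  SiO2: 1248·0.6296 + 131.2·0.3205 = 827.8 kg
  ZrO2: 131.2·0.6785 = 89.02 kg
LOI: 270.3·0.002000 + 1248·0.05060 + 329.7·0.5223 + 131.2·0.001000 = 236.0 kg
Net of LOI, the glass mass = 1979 − 236.0 = 1743 kg (equal to the oxide-mass sum)
wt %: oxide over glass, times 100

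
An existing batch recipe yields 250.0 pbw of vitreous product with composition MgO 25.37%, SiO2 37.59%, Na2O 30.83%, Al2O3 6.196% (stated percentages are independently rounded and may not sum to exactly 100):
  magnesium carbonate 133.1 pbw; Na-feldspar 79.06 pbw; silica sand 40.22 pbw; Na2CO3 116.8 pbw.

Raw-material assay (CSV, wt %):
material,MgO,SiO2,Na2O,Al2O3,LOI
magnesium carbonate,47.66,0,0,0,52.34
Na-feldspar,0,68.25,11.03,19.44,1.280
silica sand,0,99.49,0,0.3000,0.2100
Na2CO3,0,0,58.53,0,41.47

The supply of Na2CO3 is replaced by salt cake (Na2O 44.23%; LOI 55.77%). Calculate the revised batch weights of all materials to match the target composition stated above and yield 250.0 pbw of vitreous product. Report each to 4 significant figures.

Revised batch per 250.0 pbw vitreous product:
  magnesium carbonate: 133.1 pbw
  Na-feldspar: 79.06 pbw
  silica sand: 40.22 pbw
  salt cake: 154.5 pbw
Total batch = 406.9 pbw; LOI loss = 156.9 pbw

The whole derivation keeps full precision through every step — working values are displayed, with 4-significant-figure rounding, as written — each reported number takes exactly one rounding — all derived quantities are computed in exact precision (four oxide percentages, the totals, net glass mass, ignition loss, yield) using the weight values for 250.0 pbw of glass as quoted within either problem or answer.
Target oxide masses per 250.0 pbw vitreous product:
  MgO: 25.37% × 250.0 = 63.42 pbw
  SiO2: 37.59% × 250.0 = 93.98 pbw
  Na2O: 30.83% × 250.0 = 77.08 pbw
  Al2O3: 6.196% × 250.0 = 15.49 pbw
A balance pass over the oxides, using the reported weights, under the basis named above (sum by sum, the targets are met given rounding of the digits):
  MgO: 133.1·0.4766 = 63.44 pbw (target 63.42 pbw)
  SiO2: 79.06·0.6825 + 40.22·0.9949 = 93.97 pbw (target 93.98 pbw)
  Na2O: 79.06·0.1103 + 154.5·0.4423 = 77.06 pbw (target 77.08 pbw)
  Al2O3: 79.06·0.1944 + 40.22·0.003000 = 15.49 pbw (target 15.49 pbw)
Mass balance on the glass: batch total minus LOI = 250.0 pbw (oxide target masses add up to 250.0 pbw; against the stated basis, 250.0 pbw — deltas are rounding alone).
Batch grand total — Σ batch = 406.9 pbw; ignition loss, Σ(batch × LOI) = 156.9 pbw; yield, glass over the total, = 61.43%.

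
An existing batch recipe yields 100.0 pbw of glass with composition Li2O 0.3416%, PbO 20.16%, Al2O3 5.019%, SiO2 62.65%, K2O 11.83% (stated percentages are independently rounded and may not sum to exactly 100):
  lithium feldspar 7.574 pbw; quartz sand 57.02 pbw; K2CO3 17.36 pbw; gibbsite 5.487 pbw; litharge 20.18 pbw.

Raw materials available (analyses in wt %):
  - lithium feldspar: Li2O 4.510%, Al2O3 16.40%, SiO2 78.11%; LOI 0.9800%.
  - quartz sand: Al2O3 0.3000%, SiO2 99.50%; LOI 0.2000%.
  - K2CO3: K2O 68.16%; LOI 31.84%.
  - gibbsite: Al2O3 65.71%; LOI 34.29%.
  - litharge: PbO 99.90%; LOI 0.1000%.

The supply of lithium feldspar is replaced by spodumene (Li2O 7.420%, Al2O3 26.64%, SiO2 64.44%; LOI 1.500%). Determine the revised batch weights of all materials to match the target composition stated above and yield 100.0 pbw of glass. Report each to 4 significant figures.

Revised batch per 100.0 pbw glass:
  spodumene: 4.604 pbw
  quartz sand: 59.98 pbw
  K2CO3: 17.36 pbw
  gibbsite: 5.498 pbw
  litharge: 20.18 pbw
Total batch = 107.6 pbw; LOI loss = 7.622 pbw

The working math maintains exact precision all the way through; working values appear, rounded to four significant figures, on the page. Each reported number is rounded only once — derived quantities (the totals, ignition loss, yield, glass mass, the five compositions) are recomputed starting from the weights for 100.0 pbw of glass in full precision, exactly as shown in either problem or answer.
Target oxide masses per 100.0 pbw glass:
  Li2O: 0.3416% × 100.0 = 0.3416 pbw
  PbO: 20.16% × 100.0 = 20.16 pbw
  Al2O3: 5.019% × 100.0 = 5.019 pbw
  SiO2: 62.65% × 100.0 = 62.65 pbw
  K2O: 11.83% × 100.0 = 11.83 pbw
Mass-balance tally per oxide on the weights just shown, per the basis as stated (each sum matches its target mass once rounding is allowed for):
  Li2O: 4.604·0.07420 = 0.3416 pbw (target 0.3416 pbw)
  PbO: 20.18·0.9990 = 20.16 pbw (target 20.16 pbw)
  Al2O3: 4.604·0.2664 + 59.98·0.003000 + 5.498·0.6571 = 5.019 pbw (target 5.019 pbw)
  SiO2: 4.604·0.6444 + 59.98·0.9950 = 62.65 pbw (target 62.65 pbw)
  K2O: 17.36·0.6816 = 11.83 pbw (target 11.83 pbw)
Mass balance on the glass: net batch after ignition = 100.0 pbw (the targets, summed, come to 100.0 pbw; versus the stated basis of 100.0 pbw — any gap is answer rounding).
Whole-batch sum: Σ batch = 107.6 pbw; LOI removed, Σ of batch·LOI: 7.622 pbw; glass ÷ batch gives a yield of 92.92%.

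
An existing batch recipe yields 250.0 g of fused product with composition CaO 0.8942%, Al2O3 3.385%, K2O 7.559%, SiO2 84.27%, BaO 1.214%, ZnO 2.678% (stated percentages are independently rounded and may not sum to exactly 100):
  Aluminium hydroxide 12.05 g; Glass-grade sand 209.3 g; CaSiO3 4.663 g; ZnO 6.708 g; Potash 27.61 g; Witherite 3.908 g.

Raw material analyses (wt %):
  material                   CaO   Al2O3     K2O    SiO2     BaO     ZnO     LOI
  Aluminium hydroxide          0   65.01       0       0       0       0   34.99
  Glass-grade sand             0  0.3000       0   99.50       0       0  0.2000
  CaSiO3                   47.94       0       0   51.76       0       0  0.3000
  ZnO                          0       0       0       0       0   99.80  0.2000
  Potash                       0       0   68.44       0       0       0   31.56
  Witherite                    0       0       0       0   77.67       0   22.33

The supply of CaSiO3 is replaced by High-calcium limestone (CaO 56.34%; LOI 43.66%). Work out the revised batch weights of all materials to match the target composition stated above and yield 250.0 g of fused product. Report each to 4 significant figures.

Revised batch per 250.0 g fused product:
  Aluminium hydroxide: 12.04 g
  Glass-grade sand: 211.7 g
  High-calcium limestone: 3.968 g
  ZnO: 6.708 g
  Potash: 27.61 g
  Witherite: 3.908 g
Total batch = 265.9 g; LOI loss = 15.97 g

Mid-chain values are shown, rounded to 4 significant digits, alongside each step. All arithmetic holds full precision in all steps. Each reported value undergoes a single rounding; derived quantities, including the totals, ignition loss, the six compositions, glass mass, the yield, are re-derived using the weight values for 250.0 g of glass in full precision as written in question or answer.
Target oxide masses per 250.0 g fused product:
  CaO: 0.8942% × 250.0 = 2.236 g
  Al2O3: 3.385% × 250.0 = 8.462 g
  K2O: 7.559% × 250.0 = 18.90 g
  SiO2: 84.27% × 250.0 = 210.7 g
  BaO: 1.214% × 250.0 = 3.035 g
  ZnO: 2.678% × 250.0 = 6.695 g
Oxide-by-oxide audit given the weights on record, per the basis as stated (summed amounts equal target values inside rounding margins):
  CaO: 3.968·0.5634 = 2.236 g (target 2.236 g)
  Al2O3: 12.04·0.6501 + 211.7·0.003000 = 8.462 g (target 8.462 g)
  K2O: 27.61·0.6844 = 18.90 g (target 18.90 g)
  SiO2: 211.7·0.9950 = 210.6 g (target 210.7 g)
  BaO: 3.908·0.7767 = 3.035 g (target 3.035 g)
  ZnO: 6.708·0.9980 = 6.695 g (target 6.695 g)
Glass-mass bookkeeping: batch Σ − ignition loss = 250.0 g (summing oxide targets gives 250.0 g; basis as stated: 250.0 g — deltas are rounding alone).
Whole-batch sum: Σ batch = 265.9 g; Σ batch·LOI gives LOI loss = 15.97 g; glass ÷ batch gives a yield of 94.00%.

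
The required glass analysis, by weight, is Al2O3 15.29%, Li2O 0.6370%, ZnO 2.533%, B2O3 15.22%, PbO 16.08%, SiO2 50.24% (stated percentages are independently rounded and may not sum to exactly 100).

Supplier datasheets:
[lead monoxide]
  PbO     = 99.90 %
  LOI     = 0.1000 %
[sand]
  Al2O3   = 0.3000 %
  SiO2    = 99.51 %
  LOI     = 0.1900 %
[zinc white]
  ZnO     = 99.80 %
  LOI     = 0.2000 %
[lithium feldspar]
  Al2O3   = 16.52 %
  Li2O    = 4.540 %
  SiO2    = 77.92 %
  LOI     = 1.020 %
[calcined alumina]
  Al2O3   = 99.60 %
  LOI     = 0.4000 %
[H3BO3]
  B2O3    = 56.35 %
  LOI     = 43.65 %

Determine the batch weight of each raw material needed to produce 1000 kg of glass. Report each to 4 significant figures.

Batch per 1000 kg glass:
  lead monoxide: 161.0 kg
  sand: 395.0 kg
  zinc white: 25.38 kg
  lithium feldspar: 140.3 kg
  calcined alumina: 129.1 kg
  H3BO3: 270.1 kg
Total batch = 1121 kg; LOI loss = 120.8 kg; yield = 89.22%

All internal work runs at full precision from start to finish. Values along the way are rounded to four significant figures wherever printed. Each reported value takes just one rounding — derived quantities, which include six oxide percentages, yield, the totals, glass mass, LOI, are computed in exact precision, exactly as shown in problem or answer, from the weighed amounts on 1000 kg of glass.
Target oxide masses per 1000 kg glass:
  Al2O3: 15.29% × 1000 = 152.9 kg
  Li2O: 0.6370% × 1000 = 6.370 kg
  ZnO: 2.533% × 1000 = 25.33 kg
  B2O3: 15.22% × 1000 = 152.2 kg
  PbO: 16.08% × 1000 = 160.8 kg
  SiO2: 50.24% × 1000 = 502.4 kg
Oxide-by-oxide audit given the weights on record, per the basis as stated (each sum matches its target mass up to rounding of the answer):
  Al2O3: 395.0·0.003000 + 140.3·0.1652 + 129.1·0.9960 = 152.9 kg (target 152.9 kg)
  Li2O: 140.3·0.04540 = 6.370 kg (target 6.370 kg)
  ZnO: 25.38·0.9980 = 25.33 kg (target 25.33 kg)
  B2O3: 270.1·0.5635 = 152.2 kg (target 152.2 kg)
  PbO: 161.0·0.9990 = 160.8 kg (target 160.8 kg)
  SiO2: 395.0·0.9951 + 140.3·0.7792 = 502.4 kg (target 502.4 kg)
Consistency of the glass mass: the batch minus its LOI: 1000 kg (the targets, summed, come to 1000 kg; stated basis 1000 kg — any gap is answer rounding).
Total batch = Σ batch = 1121 kg; Σ batch·LOI gives LOI loss = 120.8 kg; yield, glass over the total, = 89.22%.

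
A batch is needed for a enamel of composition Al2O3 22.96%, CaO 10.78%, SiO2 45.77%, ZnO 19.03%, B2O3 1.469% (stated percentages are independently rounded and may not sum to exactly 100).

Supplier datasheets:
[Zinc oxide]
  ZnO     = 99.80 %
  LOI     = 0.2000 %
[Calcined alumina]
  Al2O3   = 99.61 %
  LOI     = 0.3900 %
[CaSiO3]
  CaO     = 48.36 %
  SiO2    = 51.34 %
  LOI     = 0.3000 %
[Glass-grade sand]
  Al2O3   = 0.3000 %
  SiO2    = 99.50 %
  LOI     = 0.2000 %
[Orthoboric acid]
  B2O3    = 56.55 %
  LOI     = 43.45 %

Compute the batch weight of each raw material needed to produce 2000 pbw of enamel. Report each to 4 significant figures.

Every computation carries exact precision in every operation; mid-chain values are printed, with 4-significant-figure rounding, at each printed step; a single rounding finalizes each reported number — the derived quantities are rebuilt using the weight values on 2000 pbw of glass at full precision (the totals, net glass mass, the yield, five oxide percentages, ignition loss) exactly as shown in either problem or answer.
Target oxide masses per 2000 pbw enamel:
  Al2O3: 22.96% × 2000 = 459.2 pbw
  CaO: 10.78% × 2000 = 215.6 pbw
  SiO2: 45.77% × 2000 = 915.4 pbw
  ZnO: 19.03% × 2000 = 380.6 pbw
  B2O3: 1.469% × 2000 = 29.38 pbw
Verifying the oxide balance from the weights as reported, relative to the basis at hand (sums match the target masses net of answer rounding effects):
  Al2O3: 458.9·0.9961 + 690.0·0.003000 = 459.2 pbw (target 459.2 pbw)
  CaO: 445.8·0.4836 = 215.6 pbw (target 215.6 pbw)
  SiO2: 445.8·0.5134 + 690.0·0.9950 = 915.4 pbw (target 915.4 pbw)
  ZnO: 381.4·0.9980 = 380.6 pbw (target 380.6 pbw)
  B2O3: 51.95·0.5655 = 29.38 pbw (target 29.38 pbw)
The glass-mass cross-check: Σ batch − LOI loss = 2000 pbw (summing oxide targets gives 2000 pbw; stated basis 2000 pbw — any gap is answer rounding).
Total batch = Σ batch = 2028 pbw; LOI removed, Σ of batch·LOI: 27.84 pbw; yield = glass ÷ total batch = 98.63%.

Batch per 2000 pbw enamel:
  Zinc oxide: 381.4 pbw
  Calcined alumina: 458.9 pbw
  CaSiO3: 445.8 pbw
  Glass-grade sand: 690.0 pbw
  Orthoboric acid: 51.95 pbw
Total batch = 2028 pbw; LOI loss = 27.84 pbw; yield = 98.63%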